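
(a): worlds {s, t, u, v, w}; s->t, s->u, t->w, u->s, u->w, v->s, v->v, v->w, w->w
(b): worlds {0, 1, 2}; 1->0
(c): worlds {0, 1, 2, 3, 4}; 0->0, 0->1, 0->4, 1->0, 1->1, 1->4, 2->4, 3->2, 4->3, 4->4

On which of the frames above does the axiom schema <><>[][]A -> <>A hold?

This is the axiom for a generalized confluence (Geach) condition; its first-order frame correspondent is forall x forall y (x R^2 y -> exists w (y R^2 w & xRw)).
(a): fails — sR²s but no w* with sR²w* and sRw*.
(b): condition met.
(c): condition met.

(b), (c)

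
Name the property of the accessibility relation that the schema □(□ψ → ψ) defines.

This schema is the T□ axiom.
It corresponds to shift-reflexivity: ∀x ∀y (Rxy → Ryy).

shift-reflexivity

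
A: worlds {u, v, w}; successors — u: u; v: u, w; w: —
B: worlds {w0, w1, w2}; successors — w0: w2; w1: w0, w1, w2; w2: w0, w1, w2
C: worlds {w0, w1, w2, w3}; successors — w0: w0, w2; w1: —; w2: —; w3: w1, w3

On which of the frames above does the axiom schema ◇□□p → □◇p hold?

B

This is the axiom for a generalized confluence (Geach) condition; its first-order frame correspondent is ∀x ∀y ∀z ((xRy ∧ xRz) → ∃w (yR²w ∧ zRw)).
A: fails — vRu, vRw but no t with uR²t and wRt.
B: satisfies the condition.
C: fails — w0Rw0, w0Rw2 but no w with w0R²w and w2Rw.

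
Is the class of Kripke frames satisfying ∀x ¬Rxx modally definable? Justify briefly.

No — not modally definable

If a class were modally definable it would be closed under surjective bounded morphisms (Goldblatt–Thomason).
The 2-cycle (worlds s,t with s→t→s) is irreflexive, and the map sending every world to a single reflexive point • is a surjective bounded morphism (forth: every edge maps to (•,•); back: every world has a successor). So any modal formula valid on the 2-cycle is also valid on the reflexive point, which is not irreflexive.
Hence irreflexivity is not modally definable.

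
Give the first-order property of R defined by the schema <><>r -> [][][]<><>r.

forall x forall y forall z ((x R^2 y & x R^3 z) -> exists w (y = w & z R^2 w))

This is a Sahlqvist (Geach-type) schema ◇^2□^0r → □^3◇^2r.
First-order correspondent: forall x forall y forall z ((x R^2 y & x R^3 z) -> exists w (y = w & z R^2 w)).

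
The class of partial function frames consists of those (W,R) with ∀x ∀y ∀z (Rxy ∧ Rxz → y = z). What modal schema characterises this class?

The condition is partial functionality. The CD schema ◇q → □q defines it.

◇q → □q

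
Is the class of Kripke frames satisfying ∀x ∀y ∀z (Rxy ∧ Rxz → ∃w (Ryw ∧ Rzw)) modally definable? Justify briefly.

This is a Sahlqvist condition; the .2 axiom ◇□p → □◇p defines it.
Suppose ◇□p→□◇p is valid. Take Rxy, Rxz and set V(p)={w : Ryw}. Then □p at y so ◇□p at x, so □◇p at x, so ◇p at z, giving w with Rzw and Ryw.

Yes — defined by ◇□p → □◇p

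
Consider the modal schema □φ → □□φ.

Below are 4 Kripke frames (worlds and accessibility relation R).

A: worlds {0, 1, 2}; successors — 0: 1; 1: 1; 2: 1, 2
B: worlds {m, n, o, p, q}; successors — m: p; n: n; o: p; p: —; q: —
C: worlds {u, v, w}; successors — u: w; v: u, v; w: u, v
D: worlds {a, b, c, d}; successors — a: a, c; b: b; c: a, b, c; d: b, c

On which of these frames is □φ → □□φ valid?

This is the axiom for transitivity; its first-order frame correspondent is ∀x ∀y ∀z (Rxy ∧ Ryz → Rxz).
A: holds.
B: holds.
C: fails — Ruw and Rwu but not Ruu.
D: fails — Rdc and Rca but not Rda.
Valid on: A, B.

A, B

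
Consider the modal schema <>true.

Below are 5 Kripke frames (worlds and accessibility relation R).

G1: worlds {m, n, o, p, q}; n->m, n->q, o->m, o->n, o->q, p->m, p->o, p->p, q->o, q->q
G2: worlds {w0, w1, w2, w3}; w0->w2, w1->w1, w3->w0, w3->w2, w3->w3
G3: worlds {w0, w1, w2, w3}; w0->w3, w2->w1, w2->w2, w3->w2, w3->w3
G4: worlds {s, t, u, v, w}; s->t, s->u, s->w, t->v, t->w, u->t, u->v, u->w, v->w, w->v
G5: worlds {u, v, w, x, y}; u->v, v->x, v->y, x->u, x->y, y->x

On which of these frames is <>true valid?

Frame correspondent (Sahlqvist): forall x exists y Rxy — i.e. seriality.
G1: fails — world m has no successor.
G2: fails — world w2 has no successor.
G3: fails — world w1 has no successor.
G4: condition met.
G5: fails — world w has no successor.

G4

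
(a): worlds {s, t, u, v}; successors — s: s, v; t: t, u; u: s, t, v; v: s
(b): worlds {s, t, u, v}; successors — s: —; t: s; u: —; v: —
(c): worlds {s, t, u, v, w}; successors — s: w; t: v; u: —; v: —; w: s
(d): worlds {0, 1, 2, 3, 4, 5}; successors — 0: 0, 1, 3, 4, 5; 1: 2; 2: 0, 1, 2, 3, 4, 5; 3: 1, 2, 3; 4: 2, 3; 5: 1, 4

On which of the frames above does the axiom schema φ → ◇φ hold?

none

Frame correspondent (Sahlqvist): ∀x Rxx — i.e. reflexivity.
(a): fails — world u does not see itself.
(b): fails — world s does not see itself.
(c): fails — world s does not see itself.
(d): fails — world 1 does not see itself.
Valid on no frame.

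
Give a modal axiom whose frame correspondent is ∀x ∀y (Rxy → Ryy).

The condition is shift-reflexivity. The T□ schema □(□p → p) defines it.
Suppose □(□p→p) is valid. Take Rxy and set V(p)={w : Ryw}. Then at y, □p holds; since □(□p→p) at x, □p→p at y, so p at y, i.e. Ryy.

□(□p → p)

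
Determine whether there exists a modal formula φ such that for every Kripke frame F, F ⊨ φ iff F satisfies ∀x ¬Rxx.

Not definable by any modal formula

If a class were modally definable it would be closed under surjective bounded morphisms (Goldblatt–Thomason).
The 3-cycle (worlds a,b,c with a→b→c→a) is irreflexive, and the map sending every world to a single reflexive point • is a surjective bounded morphism (forth: every edge maps to (•,•); back: every world has a successor). So any modal formula valid on the 3-cycle is also valid on the reflexive point, which is not irreflexive.
So no modal formula (or set of formulas) defines exactly the irreflexive frames.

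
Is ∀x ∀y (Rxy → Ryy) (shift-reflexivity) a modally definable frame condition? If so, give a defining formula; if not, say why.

Yes — defined by □(□q → q)

Yes: it is shift-reflexivity, defined by the T□ schema □(□q → q).
Suppose □(□q→q) is valid. Take Rxy and set V(q)={w : Ryw}. Then at y, □q holds; since □(□q→q) at x, □q→q at y, so q at y, i.e. Ryy.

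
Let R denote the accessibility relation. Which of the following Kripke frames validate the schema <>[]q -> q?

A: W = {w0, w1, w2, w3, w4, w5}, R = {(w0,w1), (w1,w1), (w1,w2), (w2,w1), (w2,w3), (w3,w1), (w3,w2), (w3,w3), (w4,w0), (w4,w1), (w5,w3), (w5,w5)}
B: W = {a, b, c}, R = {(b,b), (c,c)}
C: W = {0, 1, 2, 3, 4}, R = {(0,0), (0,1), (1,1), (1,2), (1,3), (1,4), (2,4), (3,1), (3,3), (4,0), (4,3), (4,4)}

B

This is the axiom for symmetry; its first-order frame correspondent is forall x forall y (Rxy -> Ryx).
A: fails — Rw3w1 but not Rw1w3.
B: holds.
C: fails — R12 but not R21.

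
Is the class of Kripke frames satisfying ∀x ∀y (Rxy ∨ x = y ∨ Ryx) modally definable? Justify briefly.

Modal frame validity is preserved under disjoint unions.
Take 2 disjoint single-world reflexive frames: each is trivially connected, but their disjoint union has 2 worlds with no edge between distinct components, so it is not connected.
So no modal formula (or set of formulas) defines exactly the connected frames.

No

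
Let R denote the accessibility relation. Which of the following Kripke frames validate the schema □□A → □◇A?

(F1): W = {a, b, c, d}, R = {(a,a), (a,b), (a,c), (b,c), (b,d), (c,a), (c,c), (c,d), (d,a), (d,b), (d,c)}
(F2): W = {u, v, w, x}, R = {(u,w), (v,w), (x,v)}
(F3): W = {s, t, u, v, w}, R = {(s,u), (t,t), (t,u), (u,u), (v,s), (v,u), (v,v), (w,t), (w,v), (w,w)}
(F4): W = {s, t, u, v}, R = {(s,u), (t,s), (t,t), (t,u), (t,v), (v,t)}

The schema corresponds to a generalized confluence (Geach) condition: ∀x ∀z (xRz → ∃w (xR²w ∧ zRw)).
(F1): satisfies the condition.
(F2): fails — uRw but no t with uR²t and wRt.
(F3): satisfies the condition.
(F4): fails — sRu but no w with sR²w and uRw.
Valid on: (F1), (F3).

(F1), (F3)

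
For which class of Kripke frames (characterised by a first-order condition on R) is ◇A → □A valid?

partial functionality: ∀x ∀y ∀z (Rxy ∧ Rxz → y = z)

This is the CD axiom.
It corresponds to partial functionality: ∀x ∀y ∀z (Rxy ∧ Rxz → y = z).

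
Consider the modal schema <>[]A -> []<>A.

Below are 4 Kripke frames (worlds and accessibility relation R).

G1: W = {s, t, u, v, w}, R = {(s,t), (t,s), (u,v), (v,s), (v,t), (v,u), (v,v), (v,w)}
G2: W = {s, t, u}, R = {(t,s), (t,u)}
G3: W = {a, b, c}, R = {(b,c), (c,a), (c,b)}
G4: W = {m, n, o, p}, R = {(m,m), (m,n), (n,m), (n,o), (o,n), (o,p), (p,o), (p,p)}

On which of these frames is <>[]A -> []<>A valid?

G4

This is the axiom for convergence; its first-order frame correspondent is forall x forall y forall z (Rxy & Rxz -> exists w (Ryw & Rzw)).
G1: fails — Rvv and Rvw but v and w have no common successor.
G2: fails — Rtu and Rtu but u and u have no common successor.
G3: fails — Rca and Rca but a and a have no common successor.
G4: ✓.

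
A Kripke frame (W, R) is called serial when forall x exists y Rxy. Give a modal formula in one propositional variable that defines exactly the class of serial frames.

□p → ◇p

This is seriality; the standard corresponding axiom is D: □p → ◇p.
Suppose □p→◇p is valid. At any x set V(p)=W. Then □p at x, so ◇p at x, so x has a successor.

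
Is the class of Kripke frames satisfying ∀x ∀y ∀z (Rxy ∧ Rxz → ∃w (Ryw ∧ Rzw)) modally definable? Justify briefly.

Definable; ◇□q → □◇q defines it

This is a Sahlqvist condition; the .2 axiom ◇□q → □◇q defines it.
Suppose ◇□q→□◇q is valid. Take Rxy, Rxz and set V(q)={w : Ryw}. Then □q at y so ◇□q at x, so □◇q at x, so ◇q at z, giving w with Rzw and Ryw.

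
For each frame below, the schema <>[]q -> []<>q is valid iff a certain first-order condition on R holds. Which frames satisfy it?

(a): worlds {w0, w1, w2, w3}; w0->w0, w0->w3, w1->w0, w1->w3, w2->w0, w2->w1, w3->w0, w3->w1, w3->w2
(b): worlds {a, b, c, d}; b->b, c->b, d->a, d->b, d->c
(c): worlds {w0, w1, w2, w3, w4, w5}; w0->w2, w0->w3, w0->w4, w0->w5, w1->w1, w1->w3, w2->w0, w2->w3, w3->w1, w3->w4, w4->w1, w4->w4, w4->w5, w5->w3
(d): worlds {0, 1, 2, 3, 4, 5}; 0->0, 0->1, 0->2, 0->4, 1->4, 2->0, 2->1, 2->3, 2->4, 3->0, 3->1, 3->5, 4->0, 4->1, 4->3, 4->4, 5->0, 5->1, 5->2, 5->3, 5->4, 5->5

This is the axiom for convergence; its first-order frame correspondent is forall x forall y forall z (Rxy & Rxz -> exists w (Ryw & Rzw)).
(a): satisfies the condition.
(b): fails — Rdc and Rda but c and a have no common successor.
(c): fails — Rw0w4 and Rw0w5 but w4 and w5 have no common successor.
(d): fails — R21 and R23 but 1 and 3 have no common successor.
Valid on: (a).

(a)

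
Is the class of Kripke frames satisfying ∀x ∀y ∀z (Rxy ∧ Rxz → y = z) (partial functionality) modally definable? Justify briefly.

Yes — defined by ◇p → □p

Yes: it is partial functionality, defined by the CD schema ◇p → □p.
Suppose ◇p→□p is valid. Take Rxy, Rxz and set V(p)={y}. Then ◇p at x, so □p at x, so p at z, i.e. z=y.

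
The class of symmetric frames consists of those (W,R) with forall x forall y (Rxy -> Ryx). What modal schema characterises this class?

r → □◇r

The condition is symmetry. The B schema r → □◇r defines it.
Suppose r→□◇r is valid. Take Rxy and set V(r)={x}. Then r at x, so □◇r at x, so ◇r at y, so some z with Ryz has r; z=x, i.e. Ryx.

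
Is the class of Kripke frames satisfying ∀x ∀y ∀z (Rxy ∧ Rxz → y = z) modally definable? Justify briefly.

The condition is partial functionality. A defining modal formula is ◇p → □p.
Suppose ◇p→□p is valid. Take Rxy, Rxz and set V(p)={y}. Then ◇p at x, so □p at x, so p at z, i.e. z=y.

Definable; ◇p → □p defines it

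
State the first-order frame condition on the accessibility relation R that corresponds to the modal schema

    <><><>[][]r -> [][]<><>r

forall x forall y forall z ((x R^3 y & x R^2 z) -> exists w (y R^2 w & z R^2 w))

This is a Sahlqvist (Geach-type) schema ◇^3□^2r → □^2◇^2r.
First-order correspondent: forall x forall y forall z ((x R^3 y & x R^2 z) -> exists w (y R^2 w & z R^2 w)).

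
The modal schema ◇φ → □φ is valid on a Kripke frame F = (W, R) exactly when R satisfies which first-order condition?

Suppose ◇φ→□φ is valid. Take Rxy, Rxz and set V(φ)={y}. Then ◇φ at x, so □φ at x, so φ at z, i.e. z=y.
Conversely, any frame satisfying ∀x ∀y ∀z (Rxy ∧ Rxz → y = z) validates the schema.
Frame condition: ∀x ∀y ∀z (Rxy ∧ Rxz → y = z).

Partial functionality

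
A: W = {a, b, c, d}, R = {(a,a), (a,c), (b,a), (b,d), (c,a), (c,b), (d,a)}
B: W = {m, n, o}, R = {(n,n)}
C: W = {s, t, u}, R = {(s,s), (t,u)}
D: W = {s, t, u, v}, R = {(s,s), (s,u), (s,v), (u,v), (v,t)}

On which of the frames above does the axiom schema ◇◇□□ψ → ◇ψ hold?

This is the axiom for a generalized confluence (Geach) condition; its first-order frame correspondent is ∀x ∀y (xR²y → ∃w (yR²w ∧ xRw)).
A: holds.
B: holds.
C: holds.
D: fails — sR²t but no w with tR²w and sRw.
Valid on: A, B, C.

A, B, C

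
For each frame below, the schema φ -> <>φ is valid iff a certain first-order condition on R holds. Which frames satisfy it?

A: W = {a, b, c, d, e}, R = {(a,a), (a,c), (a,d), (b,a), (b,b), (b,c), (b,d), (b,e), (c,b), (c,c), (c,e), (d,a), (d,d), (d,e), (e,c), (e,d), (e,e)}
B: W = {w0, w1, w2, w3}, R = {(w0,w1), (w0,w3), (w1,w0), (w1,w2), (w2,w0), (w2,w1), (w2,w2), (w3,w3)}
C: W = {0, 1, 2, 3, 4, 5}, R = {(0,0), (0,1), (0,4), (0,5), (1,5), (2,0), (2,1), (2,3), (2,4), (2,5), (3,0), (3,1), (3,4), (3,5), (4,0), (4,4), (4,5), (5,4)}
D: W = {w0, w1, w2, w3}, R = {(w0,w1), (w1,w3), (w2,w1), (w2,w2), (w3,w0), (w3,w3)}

A

Frame correspondent (Sahlqvist): forall x Rxx — i.e. reflexivity.
A: condition met.
B: fails — world w0 does not see itself.
C: fails — world 1 does not see itself.
D: fails — world w0 does not see itself.
Valid on: A.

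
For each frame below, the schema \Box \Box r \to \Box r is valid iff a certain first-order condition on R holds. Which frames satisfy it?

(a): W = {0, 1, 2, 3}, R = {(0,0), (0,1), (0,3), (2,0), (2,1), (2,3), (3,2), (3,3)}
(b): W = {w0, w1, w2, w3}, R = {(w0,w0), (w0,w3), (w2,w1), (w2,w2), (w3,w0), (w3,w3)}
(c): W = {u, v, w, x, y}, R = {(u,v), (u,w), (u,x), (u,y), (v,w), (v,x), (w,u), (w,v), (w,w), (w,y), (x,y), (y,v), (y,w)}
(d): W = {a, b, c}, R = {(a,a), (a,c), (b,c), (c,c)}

This is the axiom for density; its first-order frame correspondent is \forall x \forall y (Rxy \to \exists z (Rxz \wedge Rzy)).
(a): satisfies the condition.
(b): satisfies the condition.
(c): fails — Rvx but no z with Rvz and Rzx.
(d): satisfies the condition.
Valid on: (a), (b), (d).

(a), (b), (d)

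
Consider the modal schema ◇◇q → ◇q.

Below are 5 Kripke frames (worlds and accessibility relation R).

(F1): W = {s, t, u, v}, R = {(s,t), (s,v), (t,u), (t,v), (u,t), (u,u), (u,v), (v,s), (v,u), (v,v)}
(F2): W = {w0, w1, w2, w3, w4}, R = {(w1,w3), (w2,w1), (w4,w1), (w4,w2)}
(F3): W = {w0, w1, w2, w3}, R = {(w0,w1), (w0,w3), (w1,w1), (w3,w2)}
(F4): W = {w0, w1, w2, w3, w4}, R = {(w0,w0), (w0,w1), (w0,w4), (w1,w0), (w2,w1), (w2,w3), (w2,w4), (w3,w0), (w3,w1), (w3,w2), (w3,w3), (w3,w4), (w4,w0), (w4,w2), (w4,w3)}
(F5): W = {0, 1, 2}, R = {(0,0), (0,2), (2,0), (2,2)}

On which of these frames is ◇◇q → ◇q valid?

This is the axiom for transitivity; its first-order frame correspondent is ∀x ∀y ∀z (Rxy ∧ Ryz → Rxz).
(F1): fails — Ruv and Rvs but not Rus.
(F2): fails — Rw4w1 and Rw1w3 but not Rw4w3.
(F3): fails — Rw0w3 and Rw3w2 but not Rw0w2.
(F4): fails — Rw1w0 and Rw0w4 but not Rw1w4.
(F5): ✓.
Valid on: (F5).

(F5)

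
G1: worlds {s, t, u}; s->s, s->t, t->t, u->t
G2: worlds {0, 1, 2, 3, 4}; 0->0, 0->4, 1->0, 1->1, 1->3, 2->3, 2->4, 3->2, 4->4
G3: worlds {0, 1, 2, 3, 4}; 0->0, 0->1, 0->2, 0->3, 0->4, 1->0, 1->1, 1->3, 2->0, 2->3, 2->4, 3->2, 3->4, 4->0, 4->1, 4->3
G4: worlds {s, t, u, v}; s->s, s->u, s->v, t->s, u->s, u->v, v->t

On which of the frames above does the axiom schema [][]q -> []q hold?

G1

This is the axiom for density; its first-order frame correspondent is forall x forall y (Rxy -> exists z (Rxz & Rzy)).
G1: holds.
G2: fails — R32 but no z with R3z and Rz2.
G3: fails — R32 but no z with R3z and Rz2.
G4: fails — Rvt but no z with Rvz and Rzt.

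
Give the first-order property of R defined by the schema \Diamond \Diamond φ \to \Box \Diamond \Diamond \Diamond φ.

\forall x \forall y \forall z ((x R^2 y \wedge xRz) \to \exists w (y = w \wedge z R^3 w))

This is a Sahlqvist (Geach-type) schema ◇^2□^0φ → □^1◇^3φ.
Minimal-valuation argument: fix x; take any y with xR^2y and any z with xR^1z. Set V(φ) to the set of worlds R-reachable from y in exactly 0 steps. Then □^0φ holds at y, so the antecedent holds at x; validity forces ◇^3φ at z, giving a w with zR^3w and yR^0w.
First-order correspondent: \forall x \forall y \forall z ((x R^2 y \wedge xRz) \to \exists w (y = w \wedge z R^3 w)).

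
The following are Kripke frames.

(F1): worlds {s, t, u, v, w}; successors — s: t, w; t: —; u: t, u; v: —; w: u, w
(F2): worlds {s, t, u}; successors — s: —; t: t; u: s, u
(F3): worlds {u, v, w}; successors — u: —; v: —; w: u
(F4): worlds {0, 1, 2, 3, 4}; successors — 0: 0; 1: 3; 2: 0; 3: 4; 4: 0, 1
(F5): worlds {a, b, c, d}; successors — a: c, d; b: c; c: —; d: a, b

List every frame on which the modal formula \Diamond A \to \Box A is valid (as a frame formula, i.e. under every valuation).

This is the axiom for partial functionality; its first-order frame correspondent is \forall x \forall y \forall z (Rxy \wedge Rxz \to y = z).
(F1): fails — s sees both t and w.
(F2): fails — u sees both s and u.
(F3): ✓.
(F4): fails — 4 sees both 0 and 1.
(F5): fails — a sees both c and d.
Valid on: (F3).

(F3)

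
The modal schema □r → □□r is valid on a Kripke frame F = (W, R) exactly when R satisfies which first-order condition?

Suppose □r→□□r is valid. Take Rxy, Ryz and set V(r)={w : Rxw}. Then □r at x, so □□r at x, so □r at y, so r at z, i.e. Rxz.

Transitivity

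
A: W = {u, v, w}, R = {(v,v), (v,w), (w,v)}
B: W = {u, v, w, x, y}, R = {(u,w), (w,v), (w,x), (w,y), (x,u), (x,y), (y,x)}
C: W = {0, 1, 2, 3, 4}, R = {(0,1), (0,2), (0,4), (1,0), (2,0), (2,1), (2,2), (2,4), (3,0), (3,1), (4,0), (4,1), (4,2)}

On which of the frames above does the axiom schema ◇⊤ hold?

C

The schema corresponds to seriality: ∀x ∃y Rxy.
A: fails — world u has no successor.
B: fails — world v has no successor.
C: ✓.
Valid on: C.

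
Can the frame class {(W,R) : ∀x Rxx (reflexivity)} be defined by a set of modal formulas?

The condition is reflexivity. A defining modal formula is □q → q.

Yes, by □q → q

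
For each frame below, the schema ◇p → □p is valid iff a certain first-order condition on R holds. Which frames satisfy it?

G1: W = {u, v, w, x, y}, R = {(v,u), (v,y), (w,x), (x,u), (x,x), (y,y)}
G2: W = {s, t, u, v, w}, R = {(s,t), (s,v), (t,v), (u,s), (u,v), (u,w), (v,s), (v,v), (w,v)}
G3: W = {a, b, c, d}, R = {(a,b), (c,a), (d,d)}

G3

Frame correspondent (Sahlqvist): ∀x ∀y ∀z (Rxy ∧ Rxz → y = z) — i.e. partial functionality.
G1: fails — v sees both u and y.
G2: fails — s sees both t and v.
G3: holds.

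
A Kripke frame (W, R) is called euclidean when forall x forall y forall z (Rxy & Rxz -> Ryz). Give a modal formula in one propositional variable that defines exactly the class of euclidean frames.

◇ψ → □◇ψ

The condition is the Euclidean property. The 5 schema ◇ψ → □◇ψ defines it.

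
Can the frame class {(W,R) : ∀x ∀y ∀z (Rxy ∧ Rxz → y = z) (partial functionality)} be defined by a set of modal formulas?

Yes: it is partial functionality, defined by the CD schema ◇q → □q.
Suppose ◇q→□q is valid. Take Rxy, Rxz and set V(q)={y}. Then ◇q at x, so □q at x, so q at z, i.e. z=y.

Definable; ◇q → □q defines it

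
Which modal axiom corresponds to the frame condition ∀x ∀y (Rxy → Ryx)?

The condition is symmetry. The B schema q → □◇q defines it.
Suppose q→□◇q is valid. Take Rxy and set V(q)={x}. Then q at x, so □◇q at x, so ◇q at y, so some z with Ryz has q; z=x, i.e. Ryx.

q → □◇q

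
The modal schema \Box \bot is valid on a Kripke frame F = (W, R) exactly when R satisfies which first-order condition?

Emptiness of R

□⊥ is valid iff no world has any successor (otherwise □⊥ fails at any world with one).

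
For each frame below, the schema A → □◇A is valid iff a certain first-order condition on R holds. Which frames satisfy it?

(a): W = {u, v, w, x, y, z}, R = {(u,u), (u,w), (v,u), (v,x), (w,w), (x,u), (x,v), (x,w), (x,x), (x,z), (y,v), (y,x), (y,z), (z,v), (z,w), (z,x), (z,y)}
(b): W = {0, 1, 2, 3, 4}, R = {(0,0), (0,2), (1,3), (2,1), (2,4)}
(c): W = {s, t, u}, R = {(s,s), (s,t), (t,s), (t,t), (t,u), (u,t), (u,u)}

(c)

The schema corresponds to symmetry: ∀x ∀y (Rxy → Ryx).
(a): fails — Rxw but not Rwx.
(b): fails — R02 but not R20.
(c): holds.
Valid on: (c).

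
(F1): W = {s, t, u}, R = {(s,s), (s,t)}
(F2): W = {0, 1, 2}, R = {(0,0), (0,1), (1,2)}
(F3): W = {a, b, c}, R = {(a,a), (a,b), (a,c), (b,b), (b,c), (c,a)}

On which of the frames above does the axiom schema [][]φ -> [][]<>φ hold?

The schema corresponds to a generalized confluence (Geach) condition: forall x forall z (x R^2 z -> exists w (x R^2 w & zRw)).
(F1): fails — sR²t but no w with sR²w and tRw.
(F2): fails — 0R²2 but no w with 0R²w and 2Rw.
(F3): satisfies the condition.
Valid on: (F3).

(F3)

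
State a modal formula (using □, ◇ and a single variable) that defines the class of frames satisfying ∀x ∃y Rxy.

A defining formula is □ψ → ◇ψ (the D axiom).

□ψ → ◇ψ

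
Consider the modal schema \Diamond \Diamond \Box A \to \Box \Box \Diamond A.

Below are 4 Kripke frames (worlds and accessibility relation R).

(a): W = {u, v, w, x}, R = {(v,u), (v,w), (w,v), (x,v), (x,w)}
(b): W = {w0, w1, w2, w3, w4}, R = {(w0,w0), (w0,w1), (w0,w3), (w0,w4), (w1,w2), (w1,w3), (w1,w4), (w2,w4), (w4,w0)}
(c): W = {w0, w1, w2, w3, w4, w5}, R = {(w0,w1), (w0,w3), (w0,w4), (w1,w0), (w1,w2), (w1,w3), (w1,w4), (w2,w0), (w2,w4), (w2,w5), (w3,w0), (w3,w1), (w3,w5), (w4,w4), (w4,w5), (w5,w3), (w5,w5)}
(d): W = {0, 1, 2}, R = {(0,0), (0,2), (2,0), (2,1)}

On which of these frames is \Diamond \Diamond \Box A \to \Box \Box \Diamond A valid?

(c)

The schema corresponds to a generalized confluence (Geach) condition: \forall x \forall y \forall z ((x R^2 y \wedge x R^2 z) \to \exists w (yRw \wedge zRw)).
(a): fails — wR²u, wR²u but no t with uRt and uRt.
(b): fails — w0R²w0, w0R²w3 but no w with w0Rw and w3Rw.
(c): ✓.
(d): fails — 0R²0, 0R²1 but no w with 0Rw and 1Rw.
Valid on: (c).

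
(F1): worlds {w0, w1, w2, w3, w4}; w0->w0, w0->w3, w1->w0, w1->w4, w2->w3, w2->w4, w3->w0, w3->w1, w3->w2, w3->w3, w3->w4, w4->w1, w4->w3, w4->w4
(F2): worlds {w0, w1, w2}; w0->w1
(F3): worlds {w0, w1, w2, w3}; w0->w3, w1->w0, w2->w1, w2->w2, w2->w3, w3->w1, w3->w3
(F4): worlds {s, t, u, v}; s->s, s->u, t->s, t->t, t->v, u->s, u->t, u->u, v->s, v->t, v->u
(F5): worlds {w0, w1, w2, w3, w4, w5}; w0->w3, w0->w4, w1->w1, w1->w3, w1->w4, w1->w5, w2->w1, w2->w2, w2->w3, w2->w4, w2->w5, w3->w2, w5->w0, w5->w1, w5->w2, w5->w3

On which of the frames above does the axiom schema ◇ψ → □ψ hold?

This is the axiom for partial functionality; its first-order frame correspondent is ∀x ∀y ∀z (Rxy ∧ Rxz → y = z).
(F1): fails — w0 sees both w0 and w3.
(F2): holds.
(F3): fails — w2 sees both w1 and w2.
(F4): fails — s sees both s and u.
(F5): fails — w0 sees both w3 and w4.
Valid on: (F2).

(F2)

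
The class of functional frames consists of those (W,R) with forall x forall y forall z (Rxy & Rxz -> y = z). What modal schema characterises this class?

The condition is partial functionality. The CD schema ◇s → □s defines it.
Suppose ◇s→□s is valid. Take Rxy, Rxz and set V(s)={y}. Then ◇s at x, so □s at x, so s at z, i.e. z=y.

◇s → □s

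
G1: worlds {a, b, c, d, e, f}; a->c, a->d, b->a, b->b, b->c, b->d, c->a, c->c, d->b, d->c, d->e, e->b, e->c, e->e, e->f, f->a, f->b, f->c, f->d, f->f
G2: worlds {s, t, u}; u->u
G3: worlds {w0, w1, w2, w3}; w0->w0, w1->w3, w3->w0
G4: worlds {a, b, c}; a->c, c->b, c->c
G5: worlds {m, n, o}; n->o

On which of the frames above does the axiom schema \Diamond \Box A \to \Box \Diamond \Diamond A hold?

G1, G2, G3

This is the axiom for a generalized confluence (Geach) condition; its first-order frame correspondent is \forall x \forall y \forall z ((xRy \wedge xRz) \to \exists w (yRw \wedge z R^2 w)).
G1: ✓.
G2: ✓.
G3: ✓.
G4: fails — cRb, cRb but no w with bRw and bR²w.
G5: fails — nRo, nRo but no w with oRw and oR²w.
Valid on: G1, G2, G3.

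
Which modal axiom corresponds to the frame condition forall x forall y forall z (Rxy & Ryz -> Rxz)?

□p → □□p

This is transitivity; the standard corresponding axiom is 4: □p → □□p.
Suppose □p→□□p is valid. Take Rxy, Ryz and set V(p)={w : Rxw}. Then □p at x, so □□p at x, so □p at y, so p at z, i.e. Rxz.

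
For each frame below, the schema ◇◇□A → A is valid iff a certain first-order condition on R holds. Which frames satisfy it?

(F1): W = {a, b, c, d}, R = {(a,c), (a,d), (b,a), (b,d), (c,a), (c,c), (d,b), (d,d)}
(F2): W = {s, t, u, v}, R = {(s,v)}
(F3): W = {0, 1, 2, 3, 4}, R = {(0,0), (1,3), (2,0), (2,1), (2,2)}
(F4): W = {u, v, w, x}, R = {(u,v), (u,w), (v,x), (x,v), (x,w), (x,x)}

(F2)

Frame correspondent (Sahlqvist): ∀x ∀y (xR²y → ∃w (yRw ∧ x = w)) — i.e. a generalized confluence (Geach) condition.
(F1): fails — aR²a but no w with aRw and a=w.
(F2): holds.
(F3): fails — 2R²0 but no w with 0Rw and 2=w.
(F4): fails — uR²x but no t with xRt and u=t.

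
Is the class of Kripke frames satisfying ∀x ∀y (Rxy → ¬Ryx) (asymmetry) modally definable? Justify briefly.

Modal frame validity is preserved under surjective bounded morphisms.
The 5-cycle (worlds w0,w1,w2,w3,w4 with w0→w1→w2→w3→w4→w0) is asymmetric. Mapping every world to a single reflexive point • is a surjective bounded morphism, and the reflexive point is not asymmetric (R•• but asymmetry requires ¬R••).
So the class is not modally definable.

No — not modally definable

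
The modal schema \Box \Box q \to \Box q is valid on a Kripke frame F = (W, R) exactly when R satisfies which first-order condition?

Density

Suppose □□q→□q is valid. Take Rxy and set V(q)={w : xR²w}. Then □□q at x, so □q at x, so q at y, i.e. ∃z(Rxz∧Rzy).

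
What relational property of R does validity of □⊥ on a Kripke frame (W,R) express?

□⊥ is valid iff no world has any successor (otherwise □⊥ fails at any world with one).
The converse is a direct semantic check.
So the correspondent is emptiness of R.

emptiness of R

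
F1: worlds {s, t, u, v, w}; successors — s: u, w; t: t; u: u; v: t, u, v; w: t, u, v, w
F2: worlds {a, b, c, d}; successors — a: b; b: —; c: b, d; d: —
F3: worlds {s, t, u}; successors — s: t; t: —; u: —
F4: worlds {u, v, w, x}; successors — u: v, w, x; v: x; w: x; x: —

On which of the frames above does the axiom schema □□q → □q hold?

The schema corresponds to density: ∀x ∀y (Rxy → ∃z (Rxz ∧ Rzy)).
F1: ✓.
F2: fails — Rab but no z with Raz and Rzb.
F3: fails — Rst but no z with Rsz and Rzt.
F4: fails — Ruv but no z with Ruz and Rzv.
Valid on: F1.

F1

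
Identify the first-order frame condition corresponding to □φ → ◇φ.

seriality: ∀x ∃y Rxy

This is the D axiom.
It corresponds to seriality: ∀x ∃y Rxy.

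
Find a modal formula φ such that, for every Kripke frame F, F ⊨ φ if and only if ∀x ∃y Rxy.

□s → ◇s

This is seriality; the standard corresponding axiom is D: □s → ◇s.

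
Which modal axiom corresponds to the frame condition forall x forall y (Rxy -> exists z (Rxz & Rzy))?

□□ψ → □ψ

The condition is density. The C4 schema □□ψ → □ψ defines it.
Suppose □□ψ→□ψ is valid. Take Rxy and set V(ψ)={w : xR²w}. Then □□ψ at x, so □ψ at x, so ψ at y, i.e. ∃z(Rxz∧Rzy).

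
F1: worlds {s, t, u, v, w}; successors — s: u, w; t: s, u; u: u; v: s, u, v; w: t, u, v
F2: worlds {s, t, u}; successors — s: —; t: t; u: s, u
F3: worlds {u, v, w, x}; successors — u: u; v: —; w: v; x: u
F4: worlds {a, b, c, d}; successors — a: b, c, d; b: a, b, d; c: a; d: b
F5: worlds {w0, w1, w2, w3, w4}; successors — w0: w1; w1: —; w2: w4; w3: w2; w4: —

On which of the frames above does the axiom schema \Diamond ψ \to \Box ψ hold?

Frame correspondent (Sahlqvist): \forall x \forall y \forall z (Rxy \wedge Rxz \to y = z) — i.e. partial functionality.
F1: fails — s sees both u and w.
F2: fails — u sees both s and u.
F3: holds.
F4: fails — a sees both b and c.
F5: holds.
Valid on: F3, F5.

F3, F5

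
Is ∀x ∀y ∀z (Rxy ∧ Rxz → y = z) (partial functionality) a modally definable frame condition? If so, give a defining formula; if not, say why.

This is a Sahlqvist condition; the CD axiom ◇q → □q defines it.
Suppose ◇q→□q is valid. Take Rxy, Rxz and set V(q)={y}. Then ◇q at x, so □q at x, so q at z, i.e. z=y.

Definable; ◇q → □q defines it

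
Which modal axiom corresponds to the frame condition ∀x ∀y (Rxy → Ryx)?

This is symmetry; the standard corresponding axiom is B: p → □◇p.
Suppose p→□◇p is valid. Take Rxy and set V(p)={x}. Then p at x, so □◇p at x, so ◇p at y, so some z with Ryz has p; z=x, i.e. Ryx.

p → □◇p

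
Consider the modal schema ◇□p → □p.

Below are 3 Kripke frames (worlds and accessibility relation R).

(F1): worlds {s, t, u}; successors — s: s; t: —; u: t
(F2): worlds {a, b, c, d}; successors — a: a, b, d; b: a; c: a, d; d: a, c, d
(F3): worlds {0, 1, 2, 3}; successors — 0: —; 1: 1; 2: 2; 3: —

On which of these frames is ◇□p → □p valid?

This is the axiom for the Euclidean property; its first-order frame correspondent is ∀x ∀y ∀z (Rxy ∧ Rxz → Ryz).
(F1): fails — Rut and Rut but not Rtt.
(F2): fails — Rab and Rab but not Rbb.
(F3): holds.

(F3)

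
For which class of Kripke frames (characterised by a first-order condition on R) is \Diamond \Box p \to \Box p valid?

the Euclidean property

This is frame-equivalent to ◇p → □◇p (substitute ¬p for p and contrapose).
Suppose ◇p→□◇p is valid. Take Rxy, Rxz and set V(p)={y}. Then ◇p at x, so □◇p at x, so ◇p at z, so some w with Rzw has p; w=y, i.e. Rzy. By symmetry of the argument, Ryz.
Conversely, any frame satisfying \forall x \forall y \forall z (Rxy \wedge Rxz \to Ryz) validates the schema.
So the correspondent is the Euclidean property.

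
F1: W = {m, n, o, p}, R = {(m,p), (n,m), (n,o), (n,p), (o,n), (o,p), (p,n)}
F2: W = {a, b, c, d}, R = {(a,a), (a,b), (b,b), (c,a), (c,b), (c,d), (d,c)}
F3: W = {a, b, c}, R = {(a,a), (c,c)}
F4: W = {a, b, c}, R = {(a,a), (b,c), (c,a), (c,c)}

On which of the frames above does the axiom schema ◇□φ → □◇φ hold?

This is the axiom for convergence; its first-order frame correspondent is ∀x ∀y ∀z (Rxy ∧ Rxz → ∃w (Ryw ∧ Rzw)).
F1: fails — Rnm and Rnp but m and p have no common successor.
F2: fails — Rcd and Rcb but d and b have no common successor.
F3: condition met.
F4: condition met.

F3, F4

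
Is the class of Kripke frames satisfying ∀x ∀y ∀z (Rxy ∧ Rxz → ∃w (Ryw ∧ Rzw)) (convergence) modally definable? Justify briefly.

Definable; ◇□q → □◇q defines it

This is a Sahlqvist condition; the .2 axiom ◇□q → □◇q defines it.
Suppose ◇□q→□◇q is valid. Take Rxy, Rxz and set V(q)={w : Ryw}. Then □q at y so ◇□q at x, so □◇q at x, so ◇q at z, giving w with Rzw and Ryw.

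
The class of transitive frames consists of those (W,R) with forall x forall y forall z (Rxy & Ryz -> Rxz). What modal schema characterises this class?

□s → □□s

The condition is transitivity. The 4 schema □s → □□s defines it.
Suppose □s→□□s is valid. Take Rxy, Ryz and set V(s)={w : Rxw}. Then □s at x, so □□s at x, so □s at y, so s at z, i.e. Rxz.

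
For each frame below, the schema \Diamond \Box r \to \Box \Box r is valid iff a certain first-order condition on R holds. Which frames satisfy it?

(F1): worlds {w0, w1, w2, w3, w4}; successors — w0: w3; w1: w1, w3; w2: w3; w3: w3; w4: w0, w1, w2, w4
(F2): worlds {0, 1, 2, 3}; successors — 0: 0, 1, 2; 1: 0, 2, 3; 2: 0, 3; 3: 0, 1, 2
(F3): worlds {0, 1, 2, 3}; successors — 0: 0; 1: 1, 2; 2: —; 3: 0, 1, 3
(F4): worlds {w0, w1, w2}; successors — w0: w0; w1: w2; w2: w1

(F4)

This is the axiom for a generalized confluence (Geach) condition; its first-order frame correspondent is \forall x \forall y \forall z ((xRy \wedge x R^2 z) \to \exists w (yRw \wedge z = w)).
(F1): fails — w1Rw3, w1R²w1 but no w with w3Rw and w1=w.
(F2): fails — 0R0, 0R²3 but no w with 0Rw and 3=w.
(F3): fails — 1R2, 1R²1 but no w with 2Rw and 1=w.
(F4): holds.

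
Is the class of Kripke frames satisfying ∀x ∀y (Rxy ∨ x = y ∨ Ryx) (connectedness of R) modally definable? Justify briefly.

Any modally definable frame class is closed under disjoint unions.
Take 3 disjoint single-world reflexive frames: each is trivially connected, but their disjoint union has 3 worlds with no edge between distinct components, so it is not connected.
So no modal formula (or set of formulas) defines exactly the connected frames.

No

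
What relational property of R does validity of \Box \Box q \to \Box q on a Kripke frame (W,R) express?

density: \forall x \forall y (Rxy \to \exists z (Rxz \wedge Rzy))

This schema is the C4 axiom.
It corresponds to density: \forall x \forall y (Rxy \to \exists z (Rxz \wedge Rzy)).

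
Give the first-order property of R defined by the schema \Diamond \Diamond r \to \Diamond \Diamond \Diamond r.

\forall x \forall y (x R^2 y \to \exists w (y = w \wedge x R^3 w))

This is a Sahlqvist (Geach-type) schema ◇^2□^0r → □^0◇^3r.
First-order correspondent: \forall x \forall y (x R^2 y \to \exists w (y = w \wedge x R^3 w)).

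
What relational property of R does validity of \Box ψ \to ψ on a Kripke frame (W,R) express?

Reflexivity

Suppose □ψ→ψ is valid. At any x set V(ψ)={w : Rxw}. Then □ψ holds at x, so ψ holds at x, i.e. Rxx.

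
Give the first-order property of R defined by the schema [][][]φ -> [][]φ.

forall x forall z (x R^2 z -> exists w (x R^3 w & z = w))

This is a Sahlqvist (Geach-type) schema ◇^0□^3φ → □^2◇^0φ.
Minimal-valuation argument: fix x; take any y with xR^0y and any z with xR^2z. Set V(φ) to the set of worlds R-reachable from y in exactly 3 steps. Then □^3φ holds at y, so the antecedent holds at x; validity forces ◇^0φ at z, giving a w with zR^0w and yR^3w.
First-order correspondent: forall x forall z (x R^2 z -> exists w (x R^3 w & z = w)).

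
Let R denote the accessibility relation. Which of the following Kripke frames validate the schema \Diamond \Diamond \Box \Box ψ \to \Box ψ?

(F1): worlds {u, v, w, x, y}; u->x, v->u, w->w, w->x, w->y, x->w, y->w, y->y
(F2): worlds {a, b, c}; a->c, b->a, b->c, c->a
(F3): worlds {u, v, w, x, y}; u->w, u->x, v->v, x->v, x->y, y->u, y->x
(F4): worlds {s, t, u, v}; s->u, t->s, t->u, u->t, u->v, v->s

none

Frame correspondent (Sahlqvist): \forall x \forall y \forall z ((x R^2 y \wedge xRz) \to \exists w (y R^2 w \wedge z = w)) — i.e. a generalized confluence (Geach) condition.
(F1): fails — vR²x, vRu but no t with xR²t and u=t.
(F2): fails — aR²a, aRc but no w with aR²w and c=w.
(F3): fails — uR²v, uRw but no t with vR²t and w=t.
(F4): fails — tR²t, tRs but no w with tR²w and s=w.
Valid on no frame.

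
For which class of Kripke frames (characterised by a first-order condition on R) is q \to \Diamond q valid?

Reflexivity

Equivalently (dual form): □q → q.
Suppose □q→q is valid. At any x set V(q)={w : Rxw}. Then □q holds at x, so q holds at x, i.e. Rxx.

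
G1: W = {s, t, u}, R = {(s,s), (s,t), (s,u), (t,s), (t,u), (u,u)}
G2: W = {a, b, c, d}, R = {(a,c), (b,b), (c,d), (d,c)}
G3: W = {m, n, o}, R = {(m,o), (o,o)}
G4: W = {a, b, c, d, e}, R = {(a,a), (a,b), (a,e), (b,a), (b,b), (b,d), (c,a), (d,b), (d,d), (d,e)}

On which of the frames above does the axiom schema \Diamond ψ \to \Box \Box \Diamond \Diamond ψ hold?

The schema corresponds to a generalized confluence (Geach) condition: \forall x \forall y \forall z ((xRy \wedge x R^2 z) \to \exists w (y = w \wedge z R^2 w)).
G1: fails — sRs, sR²u but no w with s=w and uR²w.
G2: fails — aRc, aR²d but no w with c=w and dR²w.
G3: ✓.
G4: fails — aRa, aR²e but no w with a=w and eR²w.

G3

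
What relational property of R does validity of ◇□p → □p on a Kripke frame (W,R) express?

Replacing p by ¬p and contraposing gives the equivalent schema ◇p → □◇p.
Suppose ◇p→□◇p is valid. Take Rxy, Rxz and set V(p)={y}. Then ◇p at x, so □◇p at x, so ◇p at z, so some w with Rzw has p; w=y, i.e. Rzy. By symmetry of the argument, Ryz.
The converse is a direct semantic check.
So the correspondent is the Euclidean property.

the Euclidean property: ∀x ∀y ∀z (Rxy ∧ Rxz → Ryz)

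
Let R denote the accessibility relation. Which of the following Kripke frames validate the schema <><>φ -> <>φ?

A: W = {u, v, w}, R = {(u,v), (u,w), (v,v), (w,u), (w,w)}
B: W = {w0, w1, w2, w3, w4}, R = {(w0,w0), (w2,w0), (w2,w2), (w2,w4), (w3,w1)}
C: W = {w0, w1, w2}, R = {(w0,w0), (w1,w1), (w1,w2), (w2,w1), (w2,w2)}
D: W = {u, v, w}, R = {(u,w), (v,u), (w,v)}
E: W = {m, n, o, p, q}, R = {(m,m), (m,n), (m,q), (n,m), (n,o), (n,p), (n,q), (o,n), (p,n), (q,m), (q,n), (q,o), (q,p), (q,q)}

B, C

The schema corresponds to transitivity: forall x forall y forall z (Rxy & Ryz -> Rxz).
A: fails — Rwu and Ruv but not Rwv.
B: holds.
C: holds.
D: fails — Rvu and Ruw but not Rvw.
E: fails — Ron and Rno but not Roo.
Valid on: B, C.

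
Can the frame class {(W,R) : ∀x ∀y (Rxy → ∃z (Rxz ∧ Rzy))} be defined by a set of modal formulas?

The condition is density. A defining modal formula is □□r → □r.
Suppose □□r→□r is valid. Take Rxy and set V(r)={w : xR²w}. Then □□r at x, so □r at x, so r at y, i.e. ∃z(Rxz∧Rzy).

Yes, by □□r → □r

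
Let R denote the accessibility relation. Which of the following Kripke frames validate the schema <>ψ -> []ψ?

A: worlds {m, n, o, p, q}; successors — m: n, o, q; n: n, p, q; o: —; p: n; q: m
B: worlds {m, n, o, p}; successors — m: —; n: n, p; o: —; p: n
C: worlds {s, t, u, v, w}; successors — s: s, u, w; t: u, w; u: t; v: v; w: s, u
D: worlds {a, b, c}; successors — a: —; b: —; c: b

D

Frame correspondent (Sahlqvist): forall x forall y forall z (Rxy & Rxz -> y = z) — i.e. partial functionality.
A: fails — m sees both n and o.
B: fails — n sees both n and p.
C: fails — s sees both s and u.
D: condition met.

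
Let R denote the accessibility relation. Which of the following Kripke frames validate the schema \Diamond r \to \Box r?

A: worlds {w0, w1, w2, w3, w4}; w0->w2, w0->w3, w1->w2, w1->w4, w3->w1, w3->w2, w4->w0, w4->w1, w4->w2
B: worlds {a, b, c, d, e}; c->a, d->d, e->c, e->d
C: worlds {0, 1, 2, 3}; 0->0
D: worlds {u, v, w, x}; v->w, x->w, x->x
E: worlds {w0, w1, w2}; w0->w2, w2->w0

C, E

Frame correspondent (Sahlqvist): \forall x \forall y \forall z (Rxy \wedge Rxz \to y = z) — i.e. partial functionality.
A: fails — w0 sees both w2 and w3.
B: fails — e sees both c and d.
C: satisfies the condition.
D: fails — x sees both w and x.
E: satisfies the condition.
Valid on: C, E.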